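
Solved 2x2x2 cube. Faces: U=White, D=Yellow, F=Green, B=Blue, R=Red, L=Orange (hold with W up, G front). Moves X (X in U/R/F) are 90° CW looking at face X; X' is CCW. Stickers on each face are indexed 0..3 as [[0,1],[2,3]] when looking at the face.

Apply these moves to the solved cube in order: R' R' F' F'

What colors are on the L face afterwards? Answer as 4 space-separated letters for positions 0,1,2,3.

After move 1 (R'): R=RRRR U=WBWB F=GWGW D=YGYG B=YBYB
After move 2 (R'): R=RRRR U=WYWY F=GBGB D=YWYW B=GBGB
After move 3 (F'): F=BBGG U=WYRR R=WRYR D=OOYW L=OYOW
After move 4 (F'): F=BGBG U=WYWY R=OROR D=YWYW L=OROR
Query: L face = OROR

Answer: O R O R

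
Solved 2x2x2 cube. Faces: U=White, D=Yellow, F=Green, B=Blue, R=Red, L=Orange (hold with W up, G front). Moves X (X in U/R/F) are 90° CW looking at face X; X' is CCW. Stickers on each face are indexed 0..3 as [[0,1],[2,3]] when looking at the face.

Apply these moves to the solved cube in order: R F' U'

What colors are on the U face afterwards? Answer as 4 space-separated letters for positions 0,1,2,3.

Answer: G R W R

Derivation:
After move 1 (R): R=RRRR U=WGWG F=GYGY D=YBYB B=WBWB
After move 2 (F'): F=YYGG U=WGRR R=BRYR D=OOYB L=OGOW
After move 3 (U'): U=GRWR F=OGGG R=YYYR B=BRWB L=WBOW
Query: U face = GRWR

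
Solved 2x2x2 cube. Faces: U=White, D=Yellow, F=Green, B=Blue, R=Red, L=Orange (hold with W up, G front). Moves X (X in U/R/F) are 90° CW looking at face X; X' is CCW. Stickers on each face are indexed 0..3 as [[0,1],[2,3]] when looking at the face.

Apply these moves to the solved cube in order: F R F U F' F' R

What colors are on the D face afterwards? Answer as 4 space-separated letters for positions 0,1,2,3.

After move 1 (F): F=GGGG U=WWOO R=WRWR D=RRYY L=OYOY
After move 2 (R): R=WWRR U=WGOG F=GRGY D=RBYB B=OBWB
After move 3 (F): F=GGYR U=WGYY R=OWGR D=RWYB L=OROB
After move 4 (U): U=YWYG F=OWYR R=OBGR B=ORWB L=GGOB
After move 5 (F'): F=WROY U=YWOG R=WBRR D=GBYB L=GGOY
After move 6 (F'): F=RYWO U=YWWR R=BBGR D=GYYB L=GGOO
After move 7 (R): R=GBRB U=YYWO F=RYWB D=GWYO B=RRWB
Query: D face = GWYO

Answer: G W Y O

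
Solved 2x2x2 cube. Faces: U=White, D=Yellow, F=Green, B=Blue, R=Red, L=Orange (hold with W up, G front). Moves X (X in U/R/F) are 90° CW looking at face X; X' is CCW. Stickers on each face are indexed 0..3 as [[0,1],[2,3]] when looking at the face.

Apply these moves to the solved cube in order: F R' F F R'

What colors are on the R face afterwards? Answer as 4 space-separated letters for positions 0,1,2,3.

Answer: R W Y Y

Derivation:
After move 1 (F): F=GGGG U=WWOO R=WRWR D=RRYY L=OYOY
After move 2 (R'): R=RRWW U=WBOB F=GWGO D=RGYG B=YBRB
After move 3 (F): F=GGOW U=WBYY R=ORBW D=WRYG L=OROG
After move 4 (F): F=OGWG U=WBGR R=YRYW D=BOYG L=OWOR
After move 5 (R'): R=RWYY U=WRGY F=OBWR D=BGYG B=GBOB
Query: R face = RWYY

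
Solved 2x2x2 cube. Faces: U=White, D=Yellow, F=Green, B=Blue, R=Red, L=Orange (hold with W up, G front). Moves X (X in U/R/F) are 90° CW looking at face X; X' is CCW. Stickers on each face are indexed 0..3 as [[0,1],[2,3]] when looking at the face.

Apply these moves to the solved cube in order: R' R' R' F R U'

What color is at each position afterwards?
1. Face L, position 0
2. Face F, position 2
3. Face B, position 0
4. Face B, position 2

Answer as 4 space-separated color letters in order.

After move 1 (R'): R=RRRR U=WBWB F=GWGW D=YGYG B=YBYB
After move 2 (R'): R=RRRR U=WYWY F=GBGB D=YWYW B=GBGB
After move 3 (R'): R=RRRR U=WGWG F=GYGY D=YBYB B=WBWB
After move 4 (F): F=GGYY U=WGOO R=WRGR D=RRYB L=OYOB
After move 5 (R): R=GWRR U=WGOY F=GRYB D=RWYW B=OBGB
After move 6 (U'): U=GYWO F=OYYB R=GRRR B=GWGB L=OBOB
Query 1: L[0] = O
Query 2: F[2] = Y
Query 3: B[0] = G
Query 4: B[2] = G

Answer: O Y G G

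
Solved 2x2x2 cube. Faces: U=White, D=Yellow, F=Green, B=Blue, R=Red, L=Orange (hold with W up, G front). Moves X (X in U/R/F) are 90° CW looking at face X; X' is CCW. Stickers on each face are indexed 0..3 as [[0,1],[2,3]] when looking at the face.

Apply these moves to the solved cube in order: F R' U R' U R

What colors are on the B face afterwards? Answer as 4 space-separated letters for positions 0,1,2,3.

After move 1 (F): F=GGGG U=WWOO R=WRWR D=RRYY L=OYOY
After move 2 (R'): R=RRWW U=WBOB F=GWGO D=RGYG B=YBRB
After move 3 (U): U=OWBB F=RRGO R=YBWW B=OYRB L=GWOY
After move 4 (R'): R=BWYW U=ORBO F=RWGB D=RRYO B=GYGB
After move 5 (U): U=BOOR F=BWGB R=GYYW B=GWGB L=RWOY
After move 6 (R): R=YGWY U=BWOB F=BRGO D=RGYG B=RWOB
Query: B face = RWOB

Answer: R W O B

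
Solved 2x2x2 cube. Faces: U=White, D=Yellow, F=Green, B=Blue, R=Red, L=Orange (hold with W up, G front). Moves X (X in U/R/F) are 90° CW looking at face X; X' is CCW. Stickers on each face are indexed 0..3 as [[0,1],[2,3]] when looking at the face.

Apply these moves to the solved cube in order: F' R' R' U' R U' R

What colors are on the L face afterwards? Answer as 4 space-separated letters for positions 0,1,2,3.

Answer: R Y O W

Derivation:
After move 1 (F'): F=GGGG U=WWRR R=YRYR D=OOYY L=OWOW
After move 2 (R'): R=RRYY U=WBRB F=GWGR D=OGYG B=YBOB
After move 3 (R'): R=RYRY U=WORY F=GBGB D=OWYR B=GBGB
After move 4 (U'): U=OYWR F=OWGB R=GBRY B=RYGB L=GBOW
After move 5 (R): R=RGYB U=OWWB F=OWGR D=OGYR B=RYYB
After move 6 (U'): U=WBOW F=GBGR R=OWYB B=RGYB L=RYOW
After move 7 (R): R=YOBW U=WBOR F=GGGR D=OYYR B=WGBB
Query: L face = RYOW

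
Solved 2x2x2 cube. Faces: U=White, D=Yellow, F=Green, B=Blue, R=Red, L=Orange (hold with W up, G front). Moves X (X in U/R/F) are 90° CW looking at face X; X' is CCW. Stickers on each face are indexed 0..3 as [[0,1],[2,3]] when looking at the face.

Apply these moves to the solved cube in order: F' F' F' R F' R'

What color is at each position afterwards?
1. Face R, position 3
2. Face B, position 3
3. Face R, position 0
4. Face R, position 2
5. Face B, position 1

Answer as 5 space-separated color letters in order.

Answer: R B W B B

Derivation:
After move 1 (F'): F=GGGG U=WWRR R=YRYR D=OOYY L=OWOW
After move 2 (F'): F=GGGG U=WWYY R=OROR D=WWYY L=OROR
After move 3 (F'): F=GGGG U=WWOO R=WRWR D=RRYY L=OYOY
After move 4 (R): R=WWRR U=WGOG F=GRGY D=RBYB B=OBWB
After move 5 (F'): F=RYGG U=WGWR R=BWRR D=YYYB L=OGOO
After move 6 (R'): R=WRBR U=WWWO F=RGGR D=YYYG B=BBYB
Query 1: R[3] = R
Query 2: B[3] = B
Query 3: R[0] = W
Query 4: R[2] = B
Query 5: B[1] = B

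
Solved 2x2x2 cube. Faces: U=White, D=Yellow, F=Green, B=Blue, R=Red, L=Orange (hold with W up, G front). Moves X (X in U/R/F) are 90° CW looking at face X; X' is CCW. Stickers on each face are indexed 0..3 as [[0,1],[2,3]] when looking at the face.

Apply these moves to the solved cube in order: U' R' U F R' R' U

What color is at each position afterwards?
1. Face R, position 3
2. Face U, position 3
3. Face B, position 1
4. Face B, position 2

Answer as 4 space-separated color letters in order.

Answer: R Y Y G

Derivation:
After move 1 (U'): U=WWWW F=OOGG R=GGRR B=RRBB L=BBOO
After move 2 (R'): R=GRGR U=WBWR F=OWGW D=YOYG B=YRYB
After move 3 (U): U=WWRB F=GRGW R=YRGR B=BBYB L=OWOO
After move 4 (F): F=GGWR U=WWOW R=RRBR D=GYYG L=OYOO
After move 5 (R'): R=RRRB U=WYOB F=GWWW D=GGYR B=GBYB
After move 6 (R'): R=RBRR U=WYOG F=GYWB D=GWYW B=RBGB
After move 7 (U): U=OWGY F=RBWB R=RBRR B=OYGB L=GYOO
Query 1: R[3] = R
Query 2: U[3] = Y
Query 3: B[1] = Y
Query 4: B[2] = G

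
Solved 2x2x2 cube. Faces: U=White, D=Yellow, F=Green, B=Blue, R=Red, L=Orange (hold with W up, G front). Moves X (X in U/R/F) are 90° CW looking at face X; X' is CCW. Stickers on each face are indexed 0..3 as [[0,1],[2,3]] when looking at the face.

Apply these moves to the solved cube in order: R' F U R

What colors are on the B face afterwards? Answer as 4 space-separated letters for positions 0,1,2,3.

Answer: B Y W B

Derivation:
After move 1 (R'): R=RRRR U=WBWB F=GWGW D=YGYG B=YBYB
After move 2 (F): F=GGWW U=WBOO R=WRBR D=RRYG L=OYOG
After move 3 (U): U=OWOB F=WRWW R=YBBR B=OYYB L=GGOG
After move 4 (R): R=BYRB U=OROW F=WRWG D=RYYO B=BYWB
Query: B face = BYWB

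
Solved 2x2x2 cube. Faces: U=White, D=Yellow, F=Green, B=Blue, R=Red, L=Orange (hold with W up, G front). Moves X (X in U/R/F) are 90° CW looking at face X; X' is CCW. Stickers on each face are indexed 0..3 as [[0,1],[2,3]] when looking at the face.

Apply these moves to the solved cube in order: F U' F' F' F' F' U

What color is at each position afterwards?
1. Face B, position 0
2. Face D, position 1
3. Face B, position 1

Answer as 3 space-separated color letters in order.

After move 1 (F): F=GGGG U=WWOO R=WRWR D=RRYY L=OYOY
After move 2 (U'): U=WOWO F=OYGG R=GGWR B=WRBB L=BBOY
After move 3 (F'): F=YGOG U=WOGW R=RGRR D=BYYY L=BOOW
After move 4 (F'): F=GGYO U=WORR R=YGBR D=OWYY L=BWOG
After move 5 (F'): F=GOGY U=WOYB R=WGOR D=WGYY L=BROR
After move 6 (F'): F=OYGG U=WOWO R=GGWR D=RRYY L=BBOY
After move 7 (U): U=WWOO F=GGGG R=WRWR B=BBBB L=OYOY
Query 1: B[0] = B
Query 2: D[1] = R
Query 3: B[1] = B

Answer: B R B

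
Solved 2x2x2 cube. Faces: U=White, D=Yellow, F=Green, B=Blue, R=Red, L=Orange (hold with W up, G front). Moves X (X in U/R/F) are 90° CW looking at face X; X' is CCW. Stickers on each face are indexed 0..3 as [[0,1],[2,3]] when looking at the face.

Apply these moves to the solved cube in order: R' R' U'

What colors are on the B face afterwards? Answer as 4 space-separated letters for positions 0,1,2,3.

After move 1 (R'): R=RRRR U=WBWB F=GWGW D=YGYG B=YBYB
After move 2 (R'): R=RRRR U=WYWY F=GBGB D=YWYW B=GBGB
After move 3 (U'): U=YYWW F=OOGB R=GBRR B=RRGB L=GBOO
Query: B face = RRGB

Answer: R R G B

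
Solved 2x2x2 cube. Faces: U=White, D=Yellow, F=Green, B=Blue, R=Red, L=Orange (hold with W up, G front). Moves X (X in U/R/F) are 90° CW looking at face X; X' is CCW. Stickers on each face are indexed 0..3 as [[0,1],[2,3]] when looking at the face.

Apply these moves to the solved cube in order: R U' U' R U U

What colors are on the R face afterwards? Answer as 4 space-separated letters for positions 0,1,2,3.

Answer: R R R O

Derivation:
After move 1 (R): R=RRRR U=WGWG F=GYGY D=YBYB B=WBWB
After move 2 (U'): U=GGWW F=OOGY R=GYRR B=RRWB L=WBOO
After move 3 (U'): U=GWGW F=WBGY R=OORR B=GYWB L=RROO
After move 4 (R): R=RORO U=GBGY F=WBGB D=YWYG B=WYWB
After move 5 (U): U=GGYB F=ROGB R=WYRO B=RRWB L=WBOO
After move 6 (U): U=YGBG F=WYGB R=RRRO B=WBWB L=ROOO
Query: R face = RRRO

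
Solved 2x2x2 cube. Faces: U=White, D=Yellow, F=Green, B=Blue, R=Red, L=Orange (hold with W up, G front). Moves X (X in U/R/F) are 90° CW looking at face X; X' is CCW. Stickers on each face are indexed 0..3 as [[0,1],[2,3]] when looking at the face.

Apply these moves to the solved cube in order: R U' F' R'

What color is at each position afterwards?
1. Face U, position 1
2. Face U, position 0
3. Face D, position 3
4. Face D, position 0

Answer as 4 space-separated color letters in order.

After move 1 (R): R=RRRR U=WGWG F=GYGY D=YBYB B=WBWB
After move 2 (U'): U=GGWW F=OOGY R=GYRR B=RRWB L=WBOO
After move 3 (F'): F=OYOG U=GGGR R=BYYR D=BOYB L=WWOW
After move 4 (R'): R=YRBY U=GWGR F=OGOR D=BYYG B=BROB
Query 1: U[1] = W
Query 2: U[0] = G
Query 3: D[3] = G
Query 4: D[0] = B

Answer: W G G B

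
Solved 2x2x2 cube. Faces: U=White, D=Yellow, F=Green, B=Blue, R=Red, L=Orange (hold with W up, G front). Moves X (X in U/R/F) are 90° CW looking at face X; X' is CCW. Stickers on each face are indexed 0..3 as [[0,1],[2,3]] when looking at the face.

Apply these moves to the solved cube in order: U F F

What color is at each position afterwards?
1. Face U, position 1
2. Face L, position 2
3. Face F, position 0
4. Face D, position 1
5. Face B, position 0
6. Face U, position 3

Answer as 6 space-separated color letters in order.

Answer: W O G W O Y

Derivation:
After move 1 (U): U=WWWW F=RRGG R=BBRR B=OOBB L=GGOO
After move 2 (F): F=GRGR U=WWOG R=WBWR D=RBYY L=GYOY
After move 3 (F): F=GGRR U=WWYY R=OBGR D=WWYY L=GROB
Query 1: U[1] = W
Query 2: L[2] = O
Query 3: F[0] = G
Query 4: D[1] = W
Query 5: B[0] = O
Query 6: U[3] = Y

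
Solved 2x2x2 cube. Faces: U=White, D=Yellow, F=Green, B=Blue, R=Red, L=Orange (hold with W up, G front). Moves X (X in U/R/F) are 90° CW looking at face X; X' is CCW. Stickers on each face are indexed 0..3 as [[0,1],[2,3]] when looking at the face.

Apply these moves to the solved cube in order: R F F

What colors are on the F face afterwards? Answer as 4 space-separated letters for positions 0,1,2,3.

After move 1 (R): R=RRRR U=WGWG F=GYGY D=YBYB B=WBWB
After move 2 (F): F=GGYY U=WGOO R=WRGR D=RRYB L=OYOB
After move 3 (F): F=YGYG U=WGBY R=OROR D=GWYB L=OROR
Query: F face = YGYG

Answer: Y G Y G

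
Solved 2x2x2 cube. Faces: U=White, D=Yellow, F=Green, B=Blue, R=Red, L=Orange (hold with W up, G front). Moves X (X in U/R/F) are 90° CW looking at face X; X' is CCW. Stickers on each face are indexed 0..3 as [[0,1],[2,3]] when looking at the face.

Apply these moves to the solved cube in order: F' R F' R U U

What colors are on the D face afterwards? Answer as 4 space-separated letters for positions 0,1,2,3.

After move 1 (F'): F=GGGG U=WWRR R=YRYR D=OOYY L=OWOW
After move 2 (R): R=YYRR U=WGRG F=GOGY D=OBYB B=RBWB
After move 3 (F'): F=OYGG U=WGYR R=BYOR D=WWYB L=OGOR
After move 4 (R): R=OBRY U=WYYG F=OWGB D=WWYR B=RBGB
After move 5 (U): U=YWGY F=OBGB R=RBRY B=OGGB L=OWOR
After move 6 (U): U=GYYW F=RBGB R=OGRY B=OWGB L=OBOR
Query: D face = WWYR

Answer: W W Y R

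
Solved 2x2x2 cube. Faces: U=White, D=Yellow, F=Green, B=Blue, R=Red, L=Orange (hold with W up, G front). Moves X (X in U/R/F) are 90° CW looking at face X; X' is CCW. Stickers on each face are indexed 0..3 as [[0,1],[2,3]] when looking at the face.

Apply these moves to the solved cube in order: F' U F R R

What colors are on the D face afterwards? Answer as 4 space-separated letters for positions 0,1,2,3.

Answer: Y W Y G

Derivation:
After move 1 (F'): F=GGGG U=WWRR R=YRYR D=OOYY L=OWOW
After move 2 (U): U=RWRW F=YRGG R=BBYR B=OWBB L=GGOW
After move 3 (F): F=GYGR U=RWWG R=RBWR D=YBYY L=GOOO
After move 4 (R): R=WRRB U=RYWR F=GBGY D=YBYO B=GWWB
After move 5 (R): R=RWBR U=RBWY F=GBGO D=YWYG B=RWYB
Query: D face = YWYG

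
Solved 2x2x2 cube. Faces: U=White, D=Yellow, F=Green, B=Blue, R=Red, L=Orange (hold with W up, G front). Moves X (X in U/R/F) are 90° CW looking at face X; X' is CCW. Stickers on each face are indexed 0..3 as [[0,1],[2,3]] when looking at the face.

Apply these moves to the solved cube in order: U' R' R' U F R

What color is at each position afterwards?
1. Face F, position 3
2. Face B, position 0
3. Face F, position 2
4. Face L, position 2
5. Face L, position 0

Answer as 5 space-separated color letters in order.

Answer: W B R O O

Derivation:
After move 1 (U'): U=WWWW F=OOGG R=GGRR B=RRBB L=BBOO
After move 2 (R'): R=GRGR U=WBWR F=OWGW D=YOYG B=YRYB
After move 3 (R'): R=RRGG U=WYWY F=OBGR D=YWYW B=GROB
After move 4 (U): U=WWYY F=RRGR R=GRGG B=BBOB L=OBOO
After move 5 (F): F=GRRR U=WWOB R=YRYG D=GGYW L=OYOW
After move 6 (R): R=YYGR U=WROR F=GGRW D=GOYB B=BBWB
Query 1: F[3] = W
Query 2: B[0] = B
Query 3: F[2] = R
Query 4: L[2] = O
Query 5: L[0] = O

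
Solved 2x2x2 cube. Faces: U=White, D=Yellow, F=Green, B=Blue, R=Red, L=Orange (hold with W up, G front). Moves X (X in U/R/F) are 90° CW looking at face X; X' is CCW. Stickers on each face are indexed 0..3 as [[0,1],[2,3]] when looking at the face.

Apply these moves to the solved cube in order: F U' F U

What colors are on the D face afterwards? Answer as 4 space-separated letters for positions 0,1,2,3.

After move 1 (F): F=GGGG U=WWOO R=WRWR D=RRYY L=OYOY
After move 2 (U'): U=WOWO F=OYGG R=GGWR B=WRBB L=BBOY
After move 3 (F): F=GOGY U=WOYB R=WGOR D=WGYY L=BROR
After move 4 (U): U=YWBO F=WGGY R=WROR B=BRBB L=GOOR
Query: D face = WGYY

Answer: W G Y Y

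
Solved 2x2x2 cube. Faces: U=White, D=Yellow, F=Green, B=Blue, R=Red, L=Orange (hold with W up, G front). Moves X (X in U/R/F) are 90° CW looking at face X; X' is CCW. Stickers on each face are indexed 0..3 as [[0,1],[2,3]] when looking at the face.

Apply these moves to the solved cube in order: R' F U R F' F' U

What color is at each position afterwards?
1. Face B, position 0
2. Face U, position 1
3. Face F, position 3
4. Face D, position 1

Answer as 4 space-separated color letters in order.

Answer: G O W O

Derivation:
After move 1 (R'): R=RRRR U=WBWB F=GWGW D=YGYG B=YBYB
After move 2 (F): F=GGWW U=WBOO R=WRBR D=RRYG L=OYOG
After move 3 (U): U=OWOB F=WRWW R=YBBR B=OYYB L=GGOG
After move 4 (R): R=BYRB U=OROW F=WRWG D=RYYO B=BYWB
After move 5 (F'): F=RGWW U=ORBR R=YYRB D=GGYO L=GWOO
After move 6 (F'): F=GWRW U=ORYR R=GYGB D=WOYO L=GROB
After move 7 (U): U=YORR F=GYRW R=BYGB B=GRWB L=GWOB
Query 1: B[0] = G
Query 2: U[1] = O
Query 3: F[3] = W
Query 4: D[1] = O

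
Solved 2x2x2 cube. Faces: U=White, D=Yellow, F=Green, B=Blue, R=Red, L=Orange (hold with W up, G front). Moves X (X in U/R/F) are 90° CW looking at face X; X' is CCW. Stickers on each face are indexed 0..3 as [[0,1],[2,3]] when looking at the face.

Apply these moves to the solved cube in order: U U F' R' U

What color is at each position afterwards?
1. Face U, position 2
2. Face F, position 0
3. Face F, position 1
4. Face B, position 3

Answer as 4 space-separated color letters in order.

After move 1 (U): U=WWWW F=RRGG R=BBRR B=OOBB L=GGOO
After move 2 (U): U=WWWW F=BBGG R=OORR B=GGBB L=RROO
After move 3 (F'): F=BGBG U=WWOR R=YOYR D=ROYY L=RWOW
After move 4 (R'): R=ORYY U=WBOG F=BWBR D=RGYG B=YGOB
After move 5 (U): U=OWGB F=ORBR R=YGYY B=RWOB L=BWOW
Query 1: U[2] = G
Query 2: F[0] = O
Query 3: F[1] = R
Query 4: B[3] = B

Answer: G O R B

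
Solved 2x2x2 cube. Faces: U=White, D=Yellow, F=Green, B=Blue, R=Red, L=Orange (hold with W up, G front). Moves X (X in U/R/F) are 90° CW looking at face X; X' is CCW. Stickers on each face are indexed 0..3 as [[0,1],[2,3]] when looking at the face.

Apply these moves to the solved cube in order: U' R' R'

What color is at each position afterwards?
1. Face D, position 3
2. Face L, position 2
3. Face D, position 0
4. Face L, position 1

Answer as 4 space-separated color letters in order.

After move 1 (U'): U=WWWW F=OOGG R=GGRR B=RRBB L=BBOO
After move 2 (R'): R=GRGR U=WBWR F=OWGW D=YOYG B=YRYB
After move 3 (R'): R=RRGG U=WYWY F=OBGR D=YWYW B=GROB
Query 1: D[3] = W
Query 2: L[2] = O
Query 3: D[0] = Y
Query 4: L[1] = B

Answer: W O Y B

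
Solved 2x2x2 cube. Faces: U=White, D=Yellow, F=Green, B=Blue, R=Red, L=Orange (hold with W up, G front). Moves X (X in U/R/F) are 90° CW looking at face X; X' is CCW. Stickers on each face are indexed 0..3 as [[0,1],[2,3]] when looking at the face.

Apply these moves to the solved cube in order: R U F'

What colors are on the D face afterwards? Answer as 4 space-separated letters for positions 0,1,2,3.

Answer: Y O Y B

Derivation:
After move 1 (R): R=RRRR U=WGWG F=GYGY D=YBYB B=WBWB
After move 2 (U): U=WWGG F=RRGY R=WBRR B=OOWB L=GYOO
After move 3 (F'): F=RYRG U=WWWR R=BBYR D=YOYB L=GGOG
Query: D face = YOYB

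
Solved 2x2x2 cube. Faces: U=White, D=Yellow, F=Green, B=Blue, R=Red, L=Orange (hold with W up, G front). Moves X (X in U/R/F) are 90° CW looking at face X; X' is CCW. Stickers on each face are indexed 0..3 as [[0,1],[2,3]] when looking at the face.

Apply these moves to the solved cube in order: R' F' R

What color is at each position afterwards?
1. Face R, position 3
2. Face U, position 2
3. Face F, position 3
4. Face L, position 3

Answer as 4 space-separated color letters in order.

Answer: R R G W

Derivation:
After move 1 (R'): R=RRRR U=WBWB F=GWGW D=YGYG B=YBYB
After move 2 (F'): F=WWGG U=WBRR R=GRYR D=OOYG L=OBOW
After move 3 (R): R=YGRR U=WWRG F=WOGG D=OYYY B=RBBB
Query 1: R[3] = R
Query 2: U[2] = R
Query 3: F[3] = G
Query 4: L[3] = W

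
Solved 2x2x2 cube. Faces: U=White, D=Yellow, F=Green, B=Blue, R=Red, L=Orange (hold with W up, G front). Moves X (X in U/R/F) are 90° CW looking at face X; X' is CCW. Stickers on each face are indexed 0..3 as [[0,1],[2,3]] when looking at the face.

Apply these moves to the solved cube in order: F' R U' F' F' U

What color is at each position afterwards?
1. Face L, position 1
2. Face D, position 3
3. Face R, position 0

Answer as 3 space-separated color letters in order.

After move 1 (F'): F=GGGG U=WWRR R=YRYR D=OOYY L=OWOW
After move 2 (R): R=YYRR U=WGRG F=GOGY D=OBYB B=RBWB
After move 3 (U'): U=GGWR F=OWGY R=GORR B=YYWB L=RBOW
After move 4 (F'): F=WYOG U=GGGR R=BOOR D=BWYB L=RROW
After move 5 (F'): F=YGWO U=GGBO R=WOBR D=RWYB L=RROG
After move 6 (U): U=BGOG F=WOWO R=YYBR B=RRWB L=YGOG
Query 1: L[1] = G
Query 2: D[3] = B
Query 3: R[0] = Y

Answer: G B Y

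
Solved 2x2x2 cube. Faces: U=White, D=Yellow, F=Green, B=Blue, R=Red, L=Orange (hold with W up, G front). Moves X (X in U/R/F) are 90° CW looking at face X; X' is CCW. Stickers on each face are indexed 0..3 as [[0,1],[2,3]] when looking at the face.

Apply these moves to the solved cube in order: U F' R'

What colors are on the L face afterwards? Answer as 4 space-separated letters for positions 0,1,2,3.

After move 1 (U): U=WWWW F=RRGG R=BBRR B=OOBB L=GGOO
After move 2 (F'): F=RGRG U=WWBR R=YBYR D=GOYY L=GWOW
After move 3 (R'): R=BRYY U=WBBO F=RWRR D=GGYG B=YOOB
Query: L face = GWOW

Answer: G W O W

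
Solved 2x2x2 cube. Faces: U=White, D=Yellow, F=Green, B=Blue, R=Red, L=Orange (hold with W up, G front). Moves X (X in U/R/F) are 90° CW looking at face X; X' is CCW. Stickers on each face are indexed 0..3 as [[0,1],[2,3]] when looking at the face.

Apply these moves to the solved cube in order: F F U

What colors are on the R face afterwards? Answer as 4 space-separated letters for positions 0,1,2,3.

Answer: B B O R

Derivation:
After move 1 (F): F=GGGG U=WWOO R=WRWR D=RRYY L=OYOY
After move 2 (F): F=GGGG U=WWYY R=OROR D=WWYY L=OROR
After move 3 (U): U=YWYW F=ORGG R=BBOR B=ORBB L=GGOR
Query: R face = BBOR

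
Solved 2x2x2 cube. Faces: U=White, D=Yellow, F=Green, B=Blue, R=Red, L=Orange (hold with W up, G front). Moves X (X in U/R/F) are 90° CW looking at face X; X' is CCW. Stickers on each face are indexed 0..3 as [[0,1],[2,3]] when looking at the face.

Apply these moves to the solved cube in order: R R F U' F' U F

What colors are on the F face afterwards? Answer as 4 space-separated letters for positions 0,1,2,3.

Answer: O R B G

Derivation:
After move 1 (R): R=RRRR U=WGWG F=GYGY D=YBYB B=WBWB
After move 2 (R): R=RRRR U=WYWY F=GBGB D=YWYW B=GBGB
After move 3 (F): F=GGBB U=WYOO R=WRYR D=RRYW L=OYOW
After move 4 (U'): U=YOWO F=OYBB R=GGYR B=WRGB L=GBOW
After move 5 (F'): F=YBOB U=YOGY R=RGRR D=BWYW L=GOOW
After move 6 (U): U=GYYO F=RGOB R=WRRR B=GOGB L=YBOW
After move 7 (F): F=ORBG U=GYWB R=YROR D=RWYW L=YBOW
Query: F face = ORBG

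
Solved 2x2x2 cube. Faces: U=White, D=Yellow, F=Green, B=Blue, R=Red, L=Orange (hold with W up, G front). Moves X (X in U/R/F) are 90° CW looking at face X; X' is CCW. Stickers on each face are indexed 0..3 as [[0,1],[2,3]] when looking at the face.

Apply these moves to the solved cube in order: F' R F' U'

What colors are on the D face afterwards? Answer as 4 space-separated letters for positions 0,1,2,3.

After move 1 (F'): F=GGGG U=WWRR R=YRYR D=OOYY L=OWOW
After move 2 (R): R=YYRR U=WGRG F=GOGY D=OBYB B=RBWB
After move 3 (F'): F=OYGG U=WGYR R=BYOR D=WWYB L=OGOR
After move 4 (U'): U=GRWY F=OGGG R=OYOR B=BYWB L=RBOR
Query: D face = WWYB

Answer: W W Y B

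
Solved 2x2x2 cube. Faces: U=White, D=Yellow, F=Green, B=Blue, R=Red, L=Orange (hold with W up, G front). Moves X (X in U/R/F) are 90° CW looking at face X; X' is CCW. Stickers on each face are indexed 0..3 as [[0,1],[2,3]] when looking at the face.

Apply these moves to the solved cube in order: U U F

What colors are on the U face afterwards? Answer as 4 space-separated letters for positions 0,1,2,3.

Answer: W W O R

Derivation:
After move 1 (U): U=WWWW F=RRGG R=BBRR B=OOBB L=GGOO
After move 2 (U): U=WWWW F=BBGG R=OORR B=GGBB L=RROO
After move 3 (F): F=GBGB U=WWOR R=WOWR D=ROYY L=RYOY
Query: U face = WWOR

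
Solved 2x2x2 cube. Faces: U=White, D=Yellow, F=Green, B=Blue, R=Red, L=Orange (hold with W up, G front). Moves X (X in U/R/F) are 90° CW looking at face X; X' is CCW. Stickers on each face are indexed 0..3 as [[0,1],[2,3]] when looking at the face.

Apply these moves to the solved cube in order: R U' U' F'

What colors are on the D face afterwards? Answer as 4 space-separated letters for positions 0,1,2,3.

After move 1 (R): R=RRRR U=WGWG F=GYGY D=YBYB B=WBWB
After move 2 (U'): U=GGWW F=OOGY R=GYRR B=RRWB L=WBOO
After move 3 (U'): U=GWGW F=WBGY R=OORR B=GYWB L=RROO
After move 4 (F'): F=BYWG U=GWOR R=BOYR D=ROYB L=RWOG
Query: D face = ROYB

Answer: R O Y B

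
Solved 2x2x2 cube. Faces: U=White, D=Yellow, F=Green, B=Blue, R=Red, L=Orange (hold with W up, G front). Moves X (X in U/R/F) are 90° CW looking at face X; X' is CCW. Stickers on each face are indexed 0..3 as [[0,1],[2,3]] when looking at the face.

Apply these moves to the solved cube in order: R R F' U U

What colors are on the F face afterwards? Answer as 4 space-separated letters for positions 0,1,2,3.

After move 1 (R): R=RRRR U=WGWG F=GYGY D=YBYB B=WBWB
After move 2 (R): R=RRRR U=WYWY F=GBGB D=YWYW B=GBGB
After move 3 (F'): F=BBGG U=WYRR R=WRYR D=OOYW L=OYOW
After move 4 (U): U=RWRY F=WRGG R=GBYR B=OYGB L=BBOW
After move 5 (U): U=RRYW F=GBGG R=OYYR B=BBGB L=WROW
Query: F face = GBGG

Answer: G B G G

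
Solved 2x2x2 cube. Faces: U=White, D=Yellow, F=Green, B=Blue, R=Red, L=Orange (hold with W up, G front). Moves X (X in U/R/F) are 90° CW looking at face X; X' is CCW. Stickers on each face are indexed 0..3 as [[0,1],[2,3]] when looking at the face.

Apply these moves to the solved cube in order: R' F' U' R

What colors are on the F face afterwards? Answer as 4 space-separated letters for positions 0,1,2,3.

After move 1 (R'): R=RRRR U=WBWB F=GWGW D=YGYG B=YBYB
After move 2 (F'): F=WWGG U=WBRR R=GRYR D=OOYG L=OBOW
After move 3 (U'): U=BRWR F=OBGG R=WWYR B=GRYB L=YBOW
After move 4 (R): R=YWRW U=BBWG F=OOGG D=OYYG B=RRRB
Query: F face = OOGG

Answer: O O G G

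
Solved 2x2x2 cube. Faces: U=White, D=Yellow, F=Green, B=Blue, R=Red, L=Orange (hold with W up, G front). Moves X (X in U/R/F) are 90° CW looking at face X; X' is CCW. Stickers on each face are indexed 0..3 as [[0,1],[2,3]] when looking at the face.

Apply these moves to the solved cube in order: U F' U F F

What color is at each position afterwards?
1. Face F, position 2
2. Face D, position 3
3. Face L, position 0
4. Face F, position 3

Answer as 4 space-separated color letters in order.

Answer: B Y R Y

Derivation:
After move 1 (U): U=WWWW F=RRGG R=BBRR B=OOBB L=GGOO
After move 2 (F'): F=RGRG U=WWBR R=YBYR D=GOYY L=GWOW
After move 3 (U): U=BWRW F=YBRG R=OOYR B=GWBB L=RGOW
After move 4 (F): F=RYGB U=BWWG R=ROWR D=YOYY L=RGOO
After move 5 (F): F=GRBY U=BWOG R=WOGR D=WRYY L=RYOO
Query 1: F[2] = B
Query 2: D[3] = Y
Query 3: L[0] = R
Query 4: F[3] = Y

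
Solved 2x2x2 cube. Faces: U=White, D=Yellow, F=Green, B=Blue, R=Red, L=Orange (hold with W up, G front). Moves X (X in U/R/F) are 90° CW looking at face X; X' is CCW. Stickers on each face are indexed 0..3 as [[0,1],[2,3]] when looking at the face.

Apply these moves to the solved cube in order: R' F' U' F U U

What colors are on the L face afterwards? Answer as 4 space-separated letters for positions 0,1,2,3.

Answer: W W O O

Derivation:
After move 1 (R'): R=RRRR U=WBWB F=GWGW D=YGYG B=YBYB
After move 2 (F'): F=WWGG U=WBRR R=GRYR D=OOYG L=OBOW
After move 3 (U'): U=BRWR F=OBGG R=WWYR B=GRYB L=YBOW
After move 4 (F): F=GOGB U=BRWB R=WWRR D=YWYG L=YOOO
After move 5 (U): U=WBBR F=WWGB R=GRRR B=YOYB L=GOOO
After move 6 (U): U=BWRB F=GRGB R=YORR B=GOYB L=WWOO
Query: L face = WWOO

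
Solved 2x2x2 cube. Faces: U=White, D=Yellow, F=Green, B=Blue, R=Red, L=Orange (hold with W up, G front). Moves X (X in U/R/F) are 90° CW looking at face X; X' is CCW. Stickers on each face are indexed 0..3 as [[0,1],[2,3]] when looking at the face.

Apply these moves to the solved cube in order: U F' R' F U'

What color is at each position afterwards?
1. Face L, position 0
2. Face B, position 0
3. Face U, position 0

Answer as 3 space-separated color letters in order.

Answer: Y B B

Derivation:
After move 1 (U): U=WWWW F=RRGG R=BBRR B=OOBB L=GGOO
After move 2 (F'): F=RGRG U=WWBR R=YBYR D=GOYY L=GWOW
After move 3 (R'): R=BRYY U=WBBO F=RWRR D=GGYG B=YOOB
After move 4 (F): F=RRRW U=WBWW R=BROY D=YBYG L=GGOG
After move 5 (U'): U=BWWW F=GGRW R=RROY B=BROB L=YOOG
Query 1: L[0] = Y
Query 2: B[0] = B
Query 3: U[0] = B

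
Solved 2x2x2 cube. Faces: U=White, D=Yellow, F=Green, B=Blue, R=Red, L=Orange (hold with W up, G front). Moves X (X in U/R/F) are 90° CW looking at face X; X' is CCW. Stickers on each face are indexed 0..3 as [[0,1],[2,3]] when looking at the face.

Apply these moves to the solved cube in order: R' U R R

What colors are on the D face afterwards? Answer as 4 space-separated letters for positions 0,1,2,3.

After move 1 (R'): R=RRRR U=WBWB F=GWGW D=YGYG B=YBYB
After move 2 (U): U=WWBB F=RRGW R=YBRR B=OOYB L=GWOO
After move 3 (R): R=RYRB U=WRBW F=RGGG D=YYYO B=BOWB
After move 4 (R): R=RRBY U=WGBG F=RYGO D=YWYB B=WORB
Query: D face = YWYB

Answer: Y W Y B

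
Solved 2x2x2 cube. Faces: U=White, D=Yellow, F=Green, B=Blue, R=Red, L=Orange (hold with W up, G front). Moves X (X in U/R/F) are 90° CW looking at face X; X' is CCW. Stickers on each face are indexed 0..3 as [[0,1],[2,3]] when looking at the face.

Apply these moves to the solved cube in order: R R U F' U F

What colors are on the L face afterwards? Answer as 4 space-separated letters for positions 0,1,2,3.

After move 1 (R): R=RRRR U=WGWG F=GYGY D=YBYB B=WBWB
After move 2 (R): R=RRRR U=WYWY F=GBGB D=YWYW B=GBGB
After move 3 (U): U=WWYY F=RRGB R=GBRR B=OOGB L=GBOO
After move 4 (F'): F=RBRG U=WWGR R=WBYR D=BOYW L=GYOY
After move 5 (U): U=GWRW F=WBRG R=OOYR B=GYGB L=RBOY
After move 6 (F): F=RWGB U=GWYB R=ROWR D=YOYW L=RBOO
Query: L face = RBOO

Answer: R B O O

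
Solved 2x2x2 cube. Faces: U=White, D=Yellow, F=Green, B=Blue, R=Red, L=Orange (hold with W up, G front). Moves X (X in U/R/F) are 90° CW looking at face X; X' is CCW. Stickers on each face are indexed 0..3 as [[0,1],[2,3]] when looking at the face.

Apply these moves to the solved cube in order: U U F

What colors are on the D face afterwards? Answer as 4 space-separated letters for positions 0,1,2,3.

Answer: R O Y Y

Derivation:
After move 1 (U): U=WWWW F=RRGG R=BBRR B=OOBB L=GGOO
After move 2 (U): U=WWWW F=BBGG R=OORR B=GGBB L=RROO
After move 3 (F): F=GBGB U=WWOR R=WOWR D=ROYY L=RYOY
Query: D face = ROYY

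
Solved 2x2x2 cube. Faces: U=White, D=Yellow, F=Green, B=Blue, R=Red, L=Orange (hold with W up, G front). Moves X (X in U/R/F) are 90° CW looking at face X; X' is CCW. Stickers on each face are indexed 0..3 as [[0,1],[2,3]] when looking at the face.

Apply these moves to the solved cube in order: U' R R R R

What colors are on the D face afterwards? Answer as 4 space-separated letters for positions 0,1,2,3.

After move 1 (U'): U=WWWW F=OOGG R=GGRR B=RRBB L=BBOO
After move 2 (R): R=RGRG U=WOWG F=OYGY D=YBYR B=WRWB
After move 3 (R): R=RRGG U=WYWY F=OBGR D=YWYW B=GROB
After move 4 (R): R=GRGR U=WBWR F=OWGW D=YOYG B=YRYB
After move 5 (R): R=GGRR U=WWWW F=OOGG D=YYYY B=RRBB
Query: D face = YYYY

Answer: Y Y Y Y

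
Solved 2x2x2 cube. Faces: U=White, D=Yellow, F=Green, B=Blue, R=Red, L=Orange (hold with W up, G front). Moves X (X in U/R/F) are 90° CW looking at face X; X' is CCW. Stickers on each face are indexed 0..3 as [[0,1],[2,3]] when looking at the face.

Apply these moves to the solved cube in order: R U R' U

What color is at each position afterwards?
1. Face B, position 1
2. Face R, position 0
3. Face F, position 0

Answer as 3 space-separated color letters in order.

After move 1 (R): R=RRRR U=WGWG F=GYGY D=YBYB B=WBWB
After move 2 (U): U=WWGG F=RRGY R=WBRR B=OOWB L=GYOO
After move 3 (R'): R=BRWR U=WWGO F=RWGG D=YRYY B=BOBB
After move 4 (U): U=GWOW F=BRGG R=BOWR B=GYBB L=RWOO
Query 1: B[1] = Y
Query 2: R[0] = B
Query 3: F[0] = B

Answer: Y B B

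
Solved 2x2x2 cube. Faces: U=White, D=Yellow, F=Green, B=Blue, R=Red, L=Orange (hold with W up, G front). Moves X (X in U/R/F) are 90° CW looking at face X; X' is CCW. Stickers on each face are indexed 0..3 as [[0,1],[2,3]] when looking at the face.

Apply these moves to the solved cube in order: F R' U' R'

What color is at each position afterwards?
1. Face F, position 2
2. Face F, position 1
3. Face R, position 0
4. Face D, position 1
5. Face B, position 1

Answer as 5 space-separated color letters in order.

After move 1 (F): F=GGGG U=WWOO R=WRWR D=RRYY L=OYOY
After move 2 (R'): R=RRWW U=WBOB F=GWGO D=RGYG B=YBRB
After move 3 (U'): U=BBWO F=OYGO R=GWWW B=RRRB L=YBOY
After move 4 (R'): R=WWGW U=BRWR F=OBGO D=RYYO B=GRGB
Query 1: F[2] = G
Query 2: F[1] = B
Query 3: R[0] = W
Query 4: D[1] = Y
Query 5: B[1] = R

Answer: G B W Y R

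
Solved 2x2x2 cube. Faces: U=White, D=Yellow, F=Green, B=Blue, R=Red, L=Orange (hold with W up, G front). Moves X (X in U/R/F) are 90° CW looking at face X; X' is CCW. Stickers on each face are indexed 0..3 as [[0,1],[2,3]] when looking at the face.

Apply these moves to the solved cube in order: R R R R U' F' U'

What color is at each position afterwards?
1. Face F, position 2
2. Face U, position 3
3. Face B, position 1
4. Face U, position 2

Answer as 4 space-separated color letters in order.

After move 1 (R): R=RRRR U=WGWG F=GYGY D=YBYB B=WBWB
After move 2 (R): R=RRRR U=WYWY F=GBGB D=YWYW B=GBGB
After move 3 (R): R=RRRR U=WBWB F=GWGW D=YGYG B=YBYB
After move 4 (R): R=RRRR U=WWWW F=GGGG D=YYYY B=BBBB
After move 5 (U'): U=WWWW F=OOGG R=GGRR B=RRBB L=BBOO
After move 6 (F'): F=OGOG U=WWGR R=YGYR D=BOYY L=BWOW
After move 7 (U'): U=WRWG F=BWOG R=OGYR B=YGBB L=RROW
Query 1: F[2] = O
Query 2: U[3] = G
Query 3: B[1] = G
Query 4: U[2] = W

Answer: O G G W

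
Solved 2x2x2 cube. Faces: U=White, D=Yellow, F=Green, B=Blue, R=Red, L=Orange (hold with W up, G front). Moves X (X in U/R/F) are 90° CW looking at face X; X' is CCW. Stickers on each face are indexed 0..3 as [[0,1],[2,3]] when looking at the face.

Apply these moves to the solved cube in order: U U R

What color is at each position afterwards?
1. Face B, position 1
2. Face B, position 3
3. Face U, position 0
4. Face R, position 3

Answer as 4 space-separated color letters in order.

After move 1 (U): U=WWWW F=RRGG R=BBRR B=OOBB L=GGOO
After move 2 (U): U=WWWW F=BBGG R=OORR B=GGBB L=RROO
After move 3 (R): R=RORO U=WBWG F=BYGY D=YBYG B=WGWB
Query 1: B[1] = G
Query 2: B[3] = B
Query 3: U[0] = W
Query 4: R[3] = O

Answer: G B W O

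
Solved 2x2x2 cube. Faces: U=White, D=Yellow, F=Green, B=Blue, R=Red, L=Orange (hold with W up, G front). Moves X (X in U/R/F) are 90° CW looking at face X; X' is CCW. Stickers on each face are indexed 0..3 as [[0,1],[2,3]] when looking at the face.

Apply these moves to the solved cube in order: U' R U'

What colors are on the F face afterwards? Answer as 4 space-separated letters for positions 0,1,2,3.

After move 1 (U'): U=WWWW F=OOGG R=GGRR B=RRBB L=BBOO
After move 2 (R): R=RGRG U=WOWG F=OYGY D=YBYR B=WRWB
After move 3 (U'): U=OGWW F=BBGY R=OYRG B=RGWB L=WROO
Query: F face = BBGY

Answer: B B G Y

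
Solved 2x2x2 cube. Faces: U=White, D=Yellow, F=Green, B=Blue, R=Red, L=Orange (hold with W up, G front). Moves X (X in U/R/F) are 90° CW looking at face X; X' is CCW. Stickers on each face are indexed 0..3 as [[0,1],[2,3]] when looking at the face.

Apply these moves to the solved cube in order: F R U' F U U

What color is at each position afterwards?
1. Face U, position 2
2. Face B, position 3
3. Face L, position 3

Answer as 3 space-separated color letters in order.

After move 1 (F): F=GGGG U=WWOO R=WRWR D=RRYY L=OYOY
After move 2 (R): R=WWRR U=WGOG F=GRGY D=RBYB B=OBWB
After move 3 (U'): U=GGWO F=OYGY R=GRRR B=WWWB L=OBOY
After move 4 (F): F=GOYY U=GGYB R=WROR D=RGYB L=OROB
After move 5 (U): U=YGBG F=WRYY R=WWOR B=ORWB L=GOOB
After move 6 (U): U=BYGG F=WWYY R=OROR B=GOWB L=WROB
Query 1: U[2] = G
Query 2: B[3] = B
Query 3: L[3] = B

Answer: G B B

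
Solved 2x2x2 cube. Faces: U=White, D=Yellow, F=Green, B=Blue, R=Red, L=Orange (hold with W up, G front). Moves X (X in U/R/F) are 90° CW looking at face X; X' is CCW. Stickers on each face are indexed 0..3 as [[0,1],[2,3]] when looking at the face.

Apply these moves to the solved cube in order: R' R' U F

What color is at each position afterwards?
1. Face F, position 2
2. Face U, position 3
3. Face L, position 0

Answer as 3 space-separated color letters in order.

Answer: B B G

Derivation:
After move 1 (R'): R=RRRR U=WBWB F=GWGW D=YGYG B=YBYB
After move 2 (R'): R=RRRR U=WYWY F=GBGB D=YWYW B=GBGB
After move 3 (U): U=WWYY F=RRGB R=GBRR B=OOGB L=GBOO
After move 4 (F): F=GRBR U=WWOB R=YBYR D=RGYW L=GYOW
Query 1: F[2] = B
Query 2: U[3] = B
Query 3: L[0] = G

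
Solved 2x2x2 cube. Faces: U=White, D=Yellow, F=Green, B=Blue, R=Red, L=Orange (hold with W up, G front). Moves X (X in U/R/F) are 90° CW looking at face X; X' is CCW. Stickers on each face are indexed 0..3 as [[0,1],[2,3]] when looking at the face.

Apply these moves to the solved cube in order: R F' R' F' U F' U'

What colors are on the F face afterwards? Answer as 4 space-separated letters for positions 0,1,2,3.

After move 1 (R): R=RRRR U=WGWG F=GYGY D=YBYB B=WBWB
After move 2 (F'): F=YYGG U=WGRR R=BRYR D=OOYB L=OGOW
After move 3 (R'): R=RRBY U=WWRW F=YGGR D=OYYG B=BBOB
After move 4 (F'): F=GRYG U=WWRB R=YROY D=GWYG L=OWOR
After move 5 (U): U=RWBW F=YRYG R=BBOY B=OWOB L=GROR
After move 6 (F'): F=RGYY U=RWBO R=WBGY D=RRYG L=GWOB
After move 7 (U'): U=WORB F=GWYY R=RGGY B=WBOB L=OWOB
Query: F face = GWYY

Answer: G W Y Y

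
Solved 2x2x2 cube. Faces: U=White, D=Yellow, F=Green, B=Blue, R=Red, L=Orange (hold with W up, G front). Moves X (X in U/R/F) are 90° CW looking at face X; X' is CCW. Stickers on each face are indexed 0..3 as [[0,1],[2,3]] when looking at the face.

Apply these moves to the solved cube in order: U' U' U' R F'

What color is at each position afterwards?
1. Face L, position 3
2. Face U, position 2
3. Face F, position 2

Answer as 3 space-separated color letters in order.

After move 1 (U'): U=WWWW F=OOGG R=GGRR B=RRBB L=BBOO
After move 2 (U'): U=WWWW F=BBGG R=OORR B=GGBB L=RROO
After move 3 (U'): U=WWWW F=RRGG R=BBRR B=OOBB L=GGOO
After move 4 (R): R=RBRB U=WRWG F=RYGY D=YBYO B=WOWB
After move 5 (F'): F=YYRG U=WRRR R=BBYB D=GOYO L=GGOW
Query 1: L[3] = W
Query 2: U[2] = R
Query 3: F[2] = R

Answer: W R R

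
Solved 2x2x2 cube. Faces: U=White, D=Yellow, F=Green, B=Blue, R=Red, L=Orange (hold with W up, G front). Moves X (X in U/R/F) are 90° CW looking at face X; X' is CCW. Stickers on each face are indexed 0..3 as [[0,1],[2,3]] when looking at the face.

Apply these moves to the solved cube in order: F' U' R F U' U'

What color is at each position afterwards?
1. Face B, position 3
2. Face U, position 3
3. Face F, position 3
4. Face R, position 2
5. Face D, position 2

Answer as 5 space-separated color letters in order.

Answer: B W O G Y

Derivation:
After move 1 (F'): F=GGGG U=WWRR R=YRYR D=OOYY L=OWOW
After move 2 (U'): U=WRWR F=OWGG R=GGYR B=YRBB L=BBOW
After move 3 (R): R=YGRG U=WWWG F=OOGY D=OBYY B=RRRB
After move 4 (F): F=GOYO U=WWWB R=WGGG D=RYYY L=BOOB
After move 5 (U'): U=WBWW F=BOYO R=GOGG B=WGRB L=RROB
After move 6 (U'): U=BWWW F=RRYO R=BOGG B=GORB L=WGOB
Query 1: B[3] = B
Query 2: U[3] = W
Query 3: F[3] = O
Query 4: R[2] = G
Query 5: D[2] = Y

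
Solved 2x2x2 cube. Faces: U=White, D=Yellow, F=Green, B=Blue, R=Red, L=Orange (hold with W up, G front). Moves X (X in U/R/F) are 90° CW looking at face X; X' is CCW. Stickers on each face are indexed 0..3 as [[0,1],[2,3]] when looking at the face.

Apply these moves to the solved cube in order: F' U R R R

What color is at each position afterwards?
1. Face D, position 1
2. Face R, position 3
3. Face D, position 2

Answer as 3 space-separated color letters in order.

Answer: R Y Y

Derivation:
After move 1 (F'): F=GGGG U=WWRR R=YRYR D=OOYY L=OWOW
After move 2 (U): U=RWRW F=YRGG R=BBYR B=OWBB L=GGOW
After move 3 (R): R=YBRB U=RRRG F=YOGY D=OBYO B=WWWB
After move 4 (R): R=RYBB U=RORY F=YBGO D=OWYW B=GWRB
After move 5 (R): R=BRBY U=RBRO F=YWGW D=ORYG B=YWOB
Query 1: D[1] = R
Query 2: R[3] = Y
Query 3: D[2] = Y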